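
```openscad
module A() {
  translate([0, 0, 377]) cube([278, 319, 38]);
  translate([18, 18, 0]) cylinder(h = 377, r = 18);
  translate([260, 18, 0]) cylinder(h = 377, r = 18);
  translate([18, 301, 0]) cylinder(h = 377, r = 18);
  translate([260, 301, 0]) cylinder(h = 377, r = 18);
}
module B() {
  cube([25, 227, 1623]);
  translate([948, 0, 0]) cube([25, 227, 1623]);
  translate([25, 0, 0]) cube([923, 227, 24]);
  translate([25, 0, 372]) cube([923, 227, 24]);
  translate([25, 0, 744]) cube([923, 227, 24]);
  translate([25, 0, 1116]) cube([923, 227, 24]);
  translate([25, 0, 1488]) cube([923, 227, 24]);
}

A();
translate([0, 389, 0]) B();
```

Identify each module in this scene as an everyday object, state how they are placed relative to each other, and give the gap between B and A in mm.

The bookshelf's nearest face is 70 mm from the stool's +y face.

A is a stool. B is a bookshelf. The bookshelf is on the floor beside the stool on its +y side. The gap between the bookshelf and the stool is 70 mm.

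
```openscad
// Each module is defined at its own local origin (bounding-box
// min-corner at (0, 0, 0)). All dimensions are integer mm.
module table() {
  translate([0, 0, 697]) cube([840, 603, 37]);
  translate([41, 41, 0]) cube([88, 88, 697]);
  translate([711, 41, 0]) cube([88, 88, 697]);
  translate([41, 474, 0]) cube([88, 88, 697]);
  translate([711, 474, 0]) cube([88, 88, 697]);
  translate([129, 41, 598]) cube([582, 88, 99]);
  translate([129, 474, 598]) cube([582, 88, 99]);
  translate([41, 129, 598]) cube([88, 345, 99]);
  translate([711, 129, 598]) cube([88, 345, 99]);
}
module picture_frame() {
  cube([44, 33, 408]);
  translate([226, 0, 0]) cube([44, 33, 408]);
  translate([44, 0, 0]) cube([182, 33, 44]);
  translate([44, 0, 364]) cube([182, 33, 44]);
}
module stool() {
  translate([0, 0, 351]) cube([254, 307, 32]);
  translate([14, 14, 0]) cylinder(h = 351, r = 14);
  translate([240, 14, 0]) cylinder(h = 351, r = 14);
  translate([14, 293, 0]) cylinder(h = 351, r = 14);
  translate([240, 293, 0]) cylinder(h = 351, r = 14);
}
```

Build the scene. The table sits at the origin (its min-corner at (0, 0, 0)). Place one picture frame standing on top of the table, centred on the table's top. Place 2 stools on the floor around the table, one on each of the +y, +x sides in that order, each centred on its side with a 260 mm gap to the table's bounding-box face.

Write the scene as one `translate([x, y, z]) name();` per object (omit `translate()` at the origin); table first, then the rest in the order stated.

table();
translate([285, 285, 734]) picture_frame();
translate([293, 863, 0]) stool();
translate([1100, 148, 0]) stool();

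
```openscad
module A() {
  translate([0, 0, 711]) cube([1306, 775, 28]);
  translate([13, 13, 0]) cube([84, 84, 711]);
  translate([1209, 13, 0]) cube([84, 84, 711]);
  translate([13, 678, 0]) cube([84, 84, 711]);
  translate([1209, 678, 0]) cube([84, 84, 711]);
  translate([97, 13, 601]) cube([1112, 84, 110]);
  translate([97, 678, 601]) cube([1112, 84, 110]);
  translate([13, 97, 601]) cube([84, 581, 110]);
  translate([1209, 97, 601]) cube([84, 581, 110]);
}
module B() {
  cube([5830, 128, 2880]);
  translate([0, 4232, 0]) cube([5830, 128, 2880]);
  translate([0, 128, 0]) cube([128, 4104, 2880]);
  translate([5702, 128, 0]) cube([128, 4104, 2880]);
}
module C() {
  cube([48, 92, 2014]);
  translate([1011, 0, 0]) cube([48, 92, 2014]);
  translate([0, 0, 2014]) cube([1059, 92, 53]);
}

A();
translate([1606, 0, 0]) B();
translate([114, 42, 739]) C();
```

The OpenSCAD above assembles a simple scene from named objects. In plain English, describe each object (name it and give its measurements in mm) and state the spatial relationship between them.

A is a table with a 1306×775 mm rectangular top, 28 mm thick, top surface at z = 739 mm, supported by four 84×84 mm square legs, each inset 13 mm from the nearest pair of top edges, running from the floor. Four apron rails, 84 mm thick and 110 mm tall, run between adjacent legs with their top edges flush with the underside of the top and their outer faces flush with the legs' outer faces.

B is the wall frame of a small rectangular building: four walls, each 2880 mm tall and 128 mm thick, enclosing a footprint 5830 mm (x) by 4360 mm (y) outside-to-outside, with no floor or roof. The front and back walls (the −y and +y sides) span the full width; the two side walls fit between them.

C is a rectangular door frame: two vertical jambs of 48×92 mm section, 2014 mm tall, with a clear opening 963 mm wide between their inner faces. A header 53 mm tall and 92 mm deep lies on top of the jambs and spans the full outside width.

The house frame is on the floor beside the table on its +x side. The door frame is on top of the table.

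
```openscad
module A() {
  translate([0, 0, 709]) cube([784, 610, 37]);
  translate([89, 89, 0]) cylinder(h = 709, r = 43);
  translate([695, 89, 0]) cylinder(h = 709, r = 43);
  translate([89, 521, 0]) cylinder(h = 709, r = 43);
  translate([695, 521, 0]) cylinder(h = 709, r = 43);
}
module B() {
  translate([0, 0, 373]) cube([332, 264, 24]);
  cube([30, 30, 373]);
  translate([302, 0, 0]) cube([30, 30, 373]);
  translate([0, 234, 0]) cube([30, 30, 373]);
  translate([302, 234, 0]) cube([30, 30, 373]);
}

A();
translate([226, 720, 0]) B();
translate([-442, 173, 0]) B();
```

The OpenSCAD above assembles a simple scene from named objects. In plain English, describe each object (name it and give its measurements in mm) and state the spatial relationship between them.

A is a rectangular dining table. The top is 784×610×37 mm with its upper surface at z = 746 mm. It stands on four round legs of 86 mm diameter, each leg's bounding box inset 46 mm from the nearest pair of top edges, running from the floor to the underside of the top.

B is a four-legged stool. The seat is 332×264 mm, 24 mm thick, top at z = 397 mm. It stands on four square legs, each 30×30 mm in cross-section, from z = 0 to the seat underside, each flush with a corner of the seat.

Two stools sit around the table at the +y, −x sides.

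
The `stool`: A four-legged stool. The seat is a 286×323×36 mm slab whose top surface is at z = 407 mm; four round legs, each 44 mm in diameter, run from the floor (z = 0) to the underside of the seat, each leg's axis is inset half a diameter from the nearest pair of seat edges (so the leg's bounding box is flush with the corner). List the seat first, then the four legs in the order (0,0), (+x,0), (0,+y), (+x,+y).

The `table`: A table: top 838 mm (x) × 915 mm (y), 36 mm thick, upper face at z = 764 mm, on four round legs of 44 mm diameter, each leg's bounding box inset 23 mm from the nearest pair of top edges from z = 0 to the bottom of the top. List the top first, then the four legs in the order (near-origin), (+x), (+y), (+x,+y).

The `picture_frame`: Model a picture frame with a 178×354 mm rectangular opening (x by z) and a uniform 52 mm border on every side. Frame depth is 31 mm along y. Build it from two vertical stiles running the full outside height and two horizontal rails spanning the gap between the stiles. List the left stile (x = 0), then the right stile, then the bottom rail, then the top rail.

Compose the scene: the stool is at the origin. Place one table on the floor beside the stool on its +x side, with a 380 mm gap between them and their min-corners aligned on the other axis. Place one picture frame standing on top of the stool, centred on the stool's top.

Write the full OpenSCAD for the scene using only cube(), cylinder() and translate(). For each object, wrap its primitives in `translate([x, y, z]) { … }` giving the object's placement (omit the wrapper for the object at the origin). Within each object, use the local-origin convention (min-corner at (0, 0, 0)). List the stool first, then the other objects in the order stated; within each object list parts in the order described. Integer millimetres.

translate([0, 0, 371]) cube([286, 323, 36]);
translate([22, 22, 0]) cylinder(h = 371, r = 22);
translate([264, 22, 0]) cylinder(h = 371, r = 22);
translate([22, 301, 0]) cylinder(h = 371, r = 22);
translate([264, 301, 0]) cylinder(h = 371, r = 22);
translate([666, 0, 0]) {
  translate([0, 0, 728]) cube([838, 915, 36]);
  translate([45, 45, 0]) cylinder(h = 728, r = 22);
  translate([793, 45, 0]) cylinder(h = 728, r = 22);
  translate([45, 870, 0]) cylinder(h = 728, r = 22);
  translate([793, 870, 0]) cylinder(h = 728, r = 22);
}
translate([2, 146, 407]) {
  cube([52, 31, 458]);
  translate([230, 0, 0]) cube([52, 31, 458]);
  translate([52, 0, 0]) cube([178, 31, 52]);
  translate([52, 0, 406]) cube([178, 31, 52]);
}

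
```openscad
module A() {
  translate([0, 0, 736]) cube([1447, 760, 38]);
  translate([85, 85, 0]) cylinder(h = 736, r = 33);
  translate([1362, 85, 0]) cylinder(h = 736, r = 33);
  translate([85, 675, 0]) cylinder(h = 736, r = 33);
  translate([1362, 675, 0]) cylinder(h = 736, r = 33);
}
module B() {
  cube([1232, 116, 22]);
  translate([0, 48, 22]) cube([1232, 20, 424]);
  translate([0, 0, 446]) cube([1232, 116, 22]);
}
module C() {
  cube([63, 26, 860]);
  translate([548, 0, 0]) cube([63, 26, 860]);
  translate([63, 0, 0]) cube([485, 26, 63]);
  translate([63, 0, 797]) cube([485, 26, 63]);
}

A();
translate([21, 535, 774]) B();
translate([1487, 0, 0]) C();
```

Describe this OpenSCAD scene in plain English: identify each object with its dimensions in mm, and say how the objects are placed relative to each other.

A is a table: top 1447 mm (x) × 760 mm (y), 38 mm thick, upper face at z = 774 mm, on four round legs of 66 mm diameter, each leg's bounding box inset 52 mm from the nearest pair of top edges, running from z = 0 to the bottom of the top.

B is an I-beam lying along x, 1232 mm long. Overall section height 468 mm. Two flanges 116 mm wide (y) and 22 mm thick, one on the floor and one at the top; a web 20 mm thick runs between them, centred on the flange width.

C is a picture frame with a 485×734 mm rectangular opening (x by z) and a uniform 63 mm border on every side. Frame depth is 26 mm along y. It is built from two vertical stiles running the full outside height and two horizontal rails spanning the gap between the stiles.

The I-beam is on top of the table. The picture frame is on the floor beside the table on its +x side.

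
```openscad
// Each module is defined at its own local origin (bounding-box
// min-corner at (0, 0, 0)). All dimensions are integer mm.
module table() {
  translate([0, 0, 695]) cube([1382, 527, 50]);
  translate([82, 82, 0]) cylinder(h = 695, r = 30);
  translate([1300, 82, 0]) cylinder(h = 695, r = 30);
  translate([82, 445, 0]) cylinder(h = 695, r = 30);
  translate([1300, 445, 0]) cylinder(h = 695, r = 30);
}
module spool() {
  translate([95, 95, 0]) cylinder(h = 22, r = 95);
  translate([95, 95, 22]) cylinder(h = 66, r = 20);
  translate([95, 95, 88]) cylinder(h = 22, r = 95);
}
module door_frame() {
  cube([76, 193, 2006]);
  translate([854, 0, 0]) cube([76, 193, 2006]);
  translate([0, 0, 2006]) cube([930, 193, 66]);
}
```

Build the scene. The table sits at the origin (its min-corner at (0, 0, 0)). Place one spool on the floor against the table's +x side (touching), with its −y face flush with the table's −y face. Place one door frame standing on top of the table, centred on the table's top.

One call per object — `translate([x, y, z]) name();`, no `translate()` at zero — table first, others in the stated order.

table();
translate([1382, 0, 0]) spool();
translate([226, 167, 745]) door_frame();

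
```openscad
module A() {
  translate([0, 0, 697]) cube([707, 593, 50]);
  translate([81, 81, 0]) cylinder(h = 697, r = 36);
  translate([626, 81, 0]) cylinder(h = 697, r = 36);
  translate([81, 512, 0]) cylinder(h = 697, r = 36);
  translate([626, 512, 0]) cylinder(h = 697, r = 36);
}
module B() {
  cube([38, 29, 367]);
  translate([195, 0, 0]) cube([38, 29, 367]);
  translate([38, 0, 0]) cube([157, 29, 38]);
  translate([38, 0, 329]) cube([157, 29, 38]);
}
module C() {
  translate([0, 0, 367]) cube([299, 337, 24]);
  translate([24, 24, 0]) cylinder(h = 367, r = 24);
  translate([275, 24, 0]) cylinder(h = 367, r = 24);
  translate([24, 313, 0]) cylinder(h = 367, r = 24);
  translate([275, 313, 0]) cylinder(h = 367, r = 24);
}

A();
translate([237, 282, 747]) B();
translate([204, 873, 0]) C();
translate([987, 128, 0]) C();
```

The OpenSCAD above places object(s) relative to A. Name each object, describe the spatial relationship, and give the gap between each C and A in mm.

A is a table. B is a picture frame. C is a stool. The picture frame is on top of the table, centred. Two stools sit around the table at the +y, +x sides. The gap between each stool and the table is 280 mm.

Each stool's nearest face is 280 mm from the table's bounding box.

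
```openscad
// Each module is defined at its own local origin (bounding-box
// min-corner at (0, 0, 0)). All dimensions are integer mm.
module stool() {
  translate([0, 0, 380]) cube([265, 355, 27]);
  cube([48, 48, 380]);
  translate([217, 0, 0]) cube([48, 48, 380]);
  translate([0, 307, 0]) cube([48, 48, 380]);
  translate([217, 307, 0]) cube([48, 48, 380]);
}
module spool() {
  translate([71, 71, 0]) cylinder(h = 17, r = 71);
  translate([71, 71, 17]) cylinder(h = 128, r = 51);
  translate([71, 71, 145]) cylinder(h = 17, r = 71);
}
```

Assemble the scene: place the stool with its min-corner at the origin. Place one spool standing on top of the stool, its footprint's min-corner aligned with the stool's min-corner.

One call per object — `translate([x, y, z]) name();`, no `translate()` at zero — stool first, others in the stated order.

stool();
translate([0, 0, 407]) spool();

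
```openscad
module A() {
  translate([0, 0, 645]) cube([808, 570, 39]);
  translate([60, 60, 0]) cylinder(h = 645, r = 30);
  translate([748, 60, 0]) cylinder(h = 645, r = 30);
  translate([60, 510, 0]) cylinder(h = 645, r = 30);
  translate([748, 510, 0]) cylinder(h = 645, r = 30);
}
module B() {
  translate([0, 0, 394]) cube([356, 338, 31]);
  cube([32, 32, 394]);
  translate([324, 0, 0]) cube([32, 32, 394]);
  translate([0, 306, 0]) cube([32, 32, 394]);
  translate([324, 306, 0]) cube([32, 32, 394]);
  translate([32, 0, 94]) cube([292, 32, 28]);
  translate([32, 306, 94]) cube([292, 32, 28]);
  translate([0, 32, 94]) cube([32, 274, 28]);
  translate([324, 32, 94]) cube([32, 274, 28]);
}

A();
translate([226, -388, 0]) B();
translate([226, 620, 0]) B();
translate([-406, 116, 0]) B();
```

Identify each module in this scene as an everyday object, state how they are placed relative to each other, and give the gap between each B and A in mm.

Each stool's nearest face is 50 mm from the table's bounding box.

A is a table. B is a stool. Three stools sit around the table at the −y, +y, −x sides. The gap between each stool and the table is 50 mm.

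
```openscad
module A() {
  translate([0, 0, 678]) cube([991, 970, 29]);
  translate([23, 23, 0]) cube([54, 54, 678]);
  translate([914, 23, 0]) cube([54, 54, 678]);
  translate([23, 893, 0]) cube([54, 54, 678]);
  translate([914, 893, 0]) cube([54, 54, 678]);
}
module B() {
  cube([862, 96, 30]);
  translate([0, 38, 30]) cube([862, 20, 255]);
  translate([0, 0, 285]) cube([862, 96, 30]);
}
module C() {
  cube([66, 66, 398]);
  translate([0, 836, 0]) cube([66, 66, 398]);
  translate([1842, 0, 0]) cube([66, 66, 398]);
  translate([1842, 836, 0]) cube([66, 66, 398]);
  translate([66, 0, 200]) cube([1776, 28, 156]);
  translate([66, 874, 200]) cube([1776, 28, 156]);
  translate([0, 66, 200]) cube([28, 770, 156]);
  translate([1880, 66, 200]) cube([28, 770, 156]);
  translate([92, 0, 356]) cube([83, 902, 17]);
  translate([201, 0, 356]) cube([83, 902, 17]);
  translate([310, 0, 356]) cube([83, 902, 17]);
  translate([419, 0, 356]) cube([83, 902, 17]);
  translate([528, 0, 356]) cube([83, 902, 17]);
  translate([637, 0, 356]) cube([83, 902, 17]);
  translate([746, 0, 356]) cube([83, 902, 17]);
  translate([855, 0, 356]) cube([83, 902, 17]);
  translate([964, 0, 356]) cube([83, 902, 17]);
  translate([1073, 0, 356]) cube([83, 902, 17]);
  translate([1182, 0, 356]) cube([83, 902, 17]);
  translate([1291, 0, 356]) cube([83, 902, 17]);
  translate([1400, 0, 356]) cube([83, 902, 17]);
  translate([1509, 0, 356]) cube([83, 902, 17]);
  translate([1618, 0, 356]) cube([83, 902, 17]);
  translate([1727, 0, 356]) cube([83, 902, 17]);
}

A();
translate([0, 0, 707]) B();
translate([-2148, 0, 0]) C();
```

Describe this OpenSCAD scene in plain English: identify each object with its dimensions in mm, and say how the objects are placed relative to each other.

A is a table: top 991 mm (x) × 970 mm (y), 29 mm thick, upper face at z = 707 mm, on four 54×54 mm square legs, each inset 23 mm from the nearest pair of top edges, running from z = 0 to the bottom of the top.

B is an I-beam lying along x, 862 mm long. Overall section height 315 mm. Two flanges 96 mm wide (y) and 30 mm thick, one on the floor and one at the top; a web 20 mm thick runs between them, centred on the flange width.

C is a bed frame 1908 mm long (x) by 902 mm wide (y). Four 66×66 mm corner posts, 398 mm tall, at the corners of the footprint. Four rails of 28 mm thickness and 156 mm height run between adjacent posts with their undersides at z = 200 mm, their outer faces flush with the outside of the frame (the two x-running rails run between the posts' inner faces; the two y-running rails run between the posts' inner faces). 16 slats, each 83 mm wide (x) and 17 mm thick, lie across the top of the two x-running rails, running the full 902 mm width of the frame in y; the slats are evenly spaced along x between the inner faces of the end posts with equal gaps (rounded down to the nearest mm) at the −x end and between each pair — any rounding remainder accumulates at the +x end.

The I-beam is on top of the table. The bed frame is on the floor beside the table on its −x side.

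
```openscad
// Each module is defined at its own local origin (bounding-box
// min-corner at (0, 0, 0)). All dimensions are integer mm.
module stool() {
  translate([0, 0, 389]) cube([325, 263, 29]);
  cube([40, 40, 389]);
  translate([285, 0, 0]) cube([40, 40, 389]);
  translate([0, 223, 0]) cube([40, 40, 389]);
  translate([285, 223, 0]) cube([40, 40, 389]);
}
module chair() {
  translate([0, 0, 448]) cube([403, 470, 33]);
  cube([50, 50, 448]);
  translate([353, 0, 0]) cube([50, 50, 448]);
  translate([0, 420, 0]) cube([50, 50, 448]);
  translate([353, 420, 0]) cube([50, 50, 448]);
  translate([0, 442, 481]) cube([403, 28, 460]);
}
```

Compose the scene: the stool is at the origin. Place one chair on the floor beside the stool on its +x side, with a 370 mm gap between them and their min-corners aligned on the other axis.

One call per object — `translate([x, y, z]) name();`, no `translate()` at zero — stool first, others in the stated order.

stool();
translate([695, 0, 0]) chair();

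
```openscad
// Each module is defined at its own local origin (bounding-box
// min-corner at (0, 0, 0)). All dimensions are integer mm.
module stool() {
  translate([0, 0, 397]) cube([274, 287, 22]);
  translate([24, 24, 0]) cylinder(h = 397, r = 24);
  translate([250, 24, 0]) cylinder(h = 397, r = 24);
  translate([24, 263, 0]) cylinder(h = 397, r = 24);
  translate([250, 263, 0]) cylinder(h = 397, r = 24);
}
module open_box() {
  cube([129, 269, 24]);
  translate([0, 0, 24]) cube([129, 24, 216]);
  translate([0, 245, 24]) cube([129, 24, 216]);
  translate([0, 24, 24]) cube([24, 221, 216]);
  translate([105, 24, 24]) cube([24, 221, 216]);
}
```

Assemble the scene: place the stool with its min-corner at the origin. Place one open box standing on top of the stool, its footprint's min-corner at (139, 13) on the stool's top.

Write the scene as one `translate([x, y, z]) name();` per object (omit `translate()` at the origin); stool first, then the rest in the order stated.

stool();
translate([139, 13, 419]) open_box();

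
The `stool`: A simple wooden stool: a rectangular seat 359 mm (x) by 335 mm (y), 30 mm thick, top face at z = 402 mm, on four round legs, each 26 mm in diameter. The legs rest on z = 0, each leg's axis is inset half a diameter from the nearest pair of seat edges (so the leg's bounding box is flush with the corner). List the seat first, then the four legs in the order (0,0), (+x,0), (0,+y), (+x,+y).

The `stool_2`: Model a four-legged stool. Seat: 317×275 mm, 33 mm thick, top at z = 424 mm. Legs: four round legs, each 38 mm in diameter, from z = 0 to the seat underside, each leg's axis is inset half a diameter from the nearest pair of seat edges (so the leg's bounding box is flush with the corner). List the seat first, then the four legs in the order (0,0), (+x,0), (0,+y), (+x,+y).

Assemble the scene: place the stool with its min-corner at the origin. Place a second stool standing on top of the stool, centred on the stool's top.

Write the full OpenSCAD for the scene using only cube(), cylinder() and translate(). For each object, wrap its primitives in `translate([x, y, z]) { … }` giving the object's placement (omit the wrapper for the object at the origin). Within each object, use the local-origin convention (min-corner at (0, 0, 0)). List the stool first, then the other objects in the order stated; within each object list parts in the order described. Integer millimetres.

translate([0, 0, 372]) cube([359, 335, 30]);
translate([13, 13, 0]) cylinder(h = 372, r = 13);
translate([346, 13, 0]) cylinder(h = 372, r = 13);
translate([13, 322, 0]) cylinder(h = 372, r = 13);
translate([346, 322, 0]) cylinder(h = 372, r = 13);
translate([21, 30, 402]) {
  translate([0, 0, 391]) cube([317, 275, 33]);
  translate([19, 19, 0]) cylinder(h = 391, r = 19);
  translate([298, 19, 0]) cylinder(h = 391, r = 19);
  translate([19, 256, 0]) cylinder(h = 391, r = 19);
  translate([298, 256, 0]) cylinder(h = 391, r = 19);
}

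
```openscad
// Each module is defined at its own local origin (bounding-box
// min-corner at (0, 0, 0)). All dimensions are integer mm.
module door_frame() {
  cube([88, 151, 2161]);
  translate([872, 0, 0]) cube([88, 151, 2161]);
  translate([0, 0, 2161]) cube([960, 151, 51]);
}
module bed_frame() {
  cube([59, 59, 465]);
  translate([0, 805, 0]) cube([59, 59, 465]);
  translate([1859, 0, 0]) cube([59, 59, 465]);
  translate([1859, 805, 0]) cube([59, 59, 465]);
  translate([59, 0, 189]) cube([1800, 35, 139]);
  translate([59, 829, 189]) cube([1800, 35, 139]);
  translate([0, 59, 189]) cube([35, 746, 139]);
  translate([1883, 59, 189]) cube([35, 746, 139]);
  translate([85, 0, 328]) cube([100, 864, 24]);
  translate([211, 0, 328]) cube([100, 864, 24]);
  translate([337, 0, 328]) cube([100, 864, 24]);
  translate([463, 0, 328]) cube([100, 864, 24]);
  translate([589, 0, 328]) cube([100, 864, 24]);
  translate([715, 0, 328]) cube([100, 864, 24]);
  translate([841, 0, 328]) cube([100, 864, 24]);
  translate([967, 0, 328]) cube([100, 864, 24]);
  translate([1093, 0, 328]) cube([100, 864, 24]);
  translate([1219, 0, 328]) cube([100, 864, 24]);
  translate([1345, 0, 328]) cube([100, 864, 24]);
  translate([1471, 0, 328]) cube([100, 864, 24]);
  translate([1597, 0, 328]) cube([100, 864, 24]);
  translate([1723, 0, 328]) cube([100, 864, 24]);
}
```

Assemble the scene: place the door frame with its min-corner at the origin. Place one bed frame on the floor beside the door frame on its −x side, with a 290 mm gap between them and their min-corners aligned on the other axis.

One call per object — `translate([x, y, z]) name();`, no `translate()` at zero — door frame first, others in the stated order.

door_frame();
translate([-2208, 0, 0]) bed_frame();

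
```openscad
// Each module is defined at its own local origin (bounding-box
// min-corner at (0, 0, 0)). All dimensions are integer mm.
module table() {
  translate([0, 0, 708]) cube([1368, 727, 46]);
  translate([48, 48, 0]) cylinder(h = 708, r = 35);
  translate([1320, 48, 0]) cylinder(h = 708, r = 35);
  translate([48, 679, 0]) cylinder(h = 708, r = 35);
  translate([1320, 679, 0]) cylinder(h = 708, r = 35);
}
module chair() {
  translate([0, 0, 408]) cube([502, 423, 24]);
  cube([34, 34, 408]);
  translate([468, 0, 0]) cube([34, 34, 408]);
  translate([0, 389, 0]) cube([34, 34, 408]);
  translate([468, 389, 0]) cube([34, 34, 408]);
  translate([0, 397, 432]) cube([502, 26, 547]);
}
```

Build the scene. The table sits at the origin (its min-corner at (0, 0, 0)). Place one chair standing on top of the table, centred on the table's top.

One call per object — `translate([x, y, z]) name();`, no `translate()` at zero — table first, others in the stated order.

table();
translate([433, 152, 754]) chair();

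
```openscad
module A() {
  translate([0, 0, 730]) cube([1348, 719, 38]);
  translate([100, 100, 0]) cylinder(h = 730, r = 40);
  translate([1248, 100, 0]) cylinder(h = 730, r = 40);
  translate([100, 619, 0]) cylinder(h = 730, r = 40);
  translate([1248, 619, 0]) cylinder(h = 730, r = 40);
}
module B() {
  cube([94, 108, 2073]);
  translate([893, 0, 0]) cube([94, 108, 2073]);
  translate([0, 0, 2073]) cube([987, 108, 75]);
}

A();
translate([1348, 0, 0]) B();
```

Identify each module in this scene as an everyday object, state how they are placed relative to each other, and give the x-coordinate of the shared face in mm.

The table's +x face and the door frame's −x face are both at x = 1348 mm.

A is a table. B is a door frame. The door frame is against the table's +x side, with their −y faces flush. The x-coordinate of the shared face is 1348 mm.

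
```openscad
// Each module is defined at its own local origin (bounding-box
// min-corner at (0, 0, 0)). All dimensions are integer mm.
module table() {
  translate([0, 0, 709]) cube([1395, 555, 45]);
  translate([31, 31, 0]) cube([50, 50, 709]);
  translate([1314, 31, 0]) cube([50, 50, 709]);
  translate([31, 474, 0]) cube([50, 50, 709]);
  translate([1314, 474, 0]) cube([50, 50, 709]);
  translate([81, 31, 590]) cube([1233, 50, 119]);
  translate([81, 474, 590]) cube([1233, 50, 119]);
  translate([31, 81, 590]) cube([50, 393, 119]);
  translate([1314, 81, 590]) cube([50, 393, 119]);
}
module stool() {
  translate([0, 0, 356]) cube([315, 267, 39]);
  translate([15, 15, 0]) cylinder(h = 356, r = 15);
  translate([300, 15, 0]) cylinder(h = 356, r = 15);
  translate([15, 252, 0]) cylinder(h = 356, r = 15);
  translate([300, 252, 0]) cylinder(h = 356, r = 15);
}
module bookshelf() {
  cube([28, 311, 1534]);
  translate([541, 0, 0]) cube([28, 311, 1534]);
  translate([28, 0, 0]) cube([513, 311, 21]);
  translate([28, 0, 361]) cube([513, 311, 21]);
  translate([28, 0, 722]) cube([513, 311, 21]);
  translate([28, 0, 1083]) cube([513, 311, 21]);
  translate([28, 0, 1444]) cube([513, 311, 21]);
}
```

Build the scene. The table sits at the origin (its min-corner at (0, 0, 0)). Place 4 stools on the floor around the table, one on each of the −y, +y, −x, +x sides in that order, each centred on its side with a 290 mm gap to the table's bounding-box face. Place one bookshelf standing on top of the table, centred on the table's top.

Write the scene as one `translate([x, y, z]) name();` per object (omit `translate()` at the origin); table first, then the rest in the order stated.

table();
translate([540, -557, 0]) stool();
translate([540, 845, 0]) stool();
translate([-605, 144, 0]) stool();
translate([1685, 144, 0]) stool();
translate([413, 122, 754]) bookshelf();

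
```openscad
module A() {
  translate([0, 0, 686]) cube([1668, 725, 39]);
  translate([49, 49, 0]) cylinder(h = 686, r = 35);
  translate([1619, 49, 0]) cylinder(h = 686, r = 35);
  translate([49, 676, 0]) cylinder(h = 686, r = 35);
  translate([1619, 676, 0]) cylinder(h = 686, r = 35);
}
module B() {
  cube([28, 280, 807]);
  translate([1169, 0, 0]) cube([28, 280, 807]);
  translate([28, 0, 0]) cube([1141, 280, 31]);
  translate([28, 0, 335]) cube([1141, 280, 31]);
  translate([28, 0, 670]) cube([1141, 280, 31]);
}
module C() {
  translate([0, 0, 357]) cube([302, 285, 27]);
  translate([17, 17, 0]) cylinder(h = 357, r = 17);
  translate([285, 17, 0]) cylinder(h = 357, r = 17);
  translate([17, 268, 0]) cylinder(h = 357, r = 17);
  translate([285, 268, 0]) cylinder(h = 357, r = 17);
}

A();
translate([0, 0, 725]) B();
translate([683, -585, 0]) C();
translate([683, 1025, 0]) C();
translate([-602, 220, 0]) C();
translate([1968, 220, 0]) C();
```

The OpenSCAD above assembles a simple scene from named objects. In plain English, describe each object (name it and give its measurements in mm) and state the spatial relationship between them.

A is a table: top 1668 mm (x) × 725 mm (y), 39 mm thick, upper face at z = 725 mm, on four round legs of 70 mm diameter, each leg's bounding box inset 14 mm from the nearest pair of top edges, running from z = 0 to the bottom of the top.

B is an open bookshelf. Two side panels, each 28 mm thick, 280 mm deep and 807 mm tall, stand 1197 mm apart (outside-to-outside). Between them sit 3 shelves, each 31 mm thick and 280 mm deep, spanning the full gap between the sides. The bottom shelf rests on the floor (its underside at z = 0) and the clear gap between one shelf's top and the next shelf's underside is 304 mm.

C is a four-legged stool. The seat is a 302×285×27 mm slab whose top surface is at z = 384 mm; four round legs, each 34 mm in diameter, run from the floor (z = 0) to the underside of the seat, each leg's axis is inset half a diameter from the nearest pair of seat edges (so the leg's bounding box is flush with the corner).

The bookshelf is on top of the table. Four stools sit around the table at the −y, +y, −x, +x sides.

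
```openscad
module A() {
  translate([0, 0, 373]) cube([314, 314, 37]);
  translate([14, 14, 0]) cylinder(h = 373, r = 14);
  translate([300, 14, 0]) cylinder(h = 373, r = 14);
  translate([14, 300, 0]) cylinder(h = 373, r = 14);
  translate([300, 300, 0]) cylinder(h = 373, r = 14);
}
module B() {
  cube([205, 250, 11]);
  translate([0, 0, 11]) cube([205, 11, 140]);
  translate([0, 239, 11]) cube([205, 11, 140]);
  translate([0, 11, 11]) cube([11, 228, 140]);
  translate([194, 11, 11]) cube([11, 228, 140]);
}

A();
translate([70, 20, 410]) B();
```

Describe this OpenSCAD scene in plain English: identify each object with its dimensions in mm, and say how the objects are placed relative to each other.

A is a four-legged stool. The seat is a 314×314×37 mm slab whose top surface is at z = 410 mm; four round legs, each 28 mm in diameter, run from the floor (z = 0) to the underside of the seat, each leg's axis is inset half a diameter from the nearest pair of seat edges (so the leg's bounding box is flush with the corner).

B is an open storage box with external size 205×250×151 mm and wall thickness 11 mm (the base is also 11 mm thick). The base covers the whole footprint; the four walls stand on the base, with the y-facing walls full-width and the x-facing walls fitting between their inner faces.

The open box is on top of the stool.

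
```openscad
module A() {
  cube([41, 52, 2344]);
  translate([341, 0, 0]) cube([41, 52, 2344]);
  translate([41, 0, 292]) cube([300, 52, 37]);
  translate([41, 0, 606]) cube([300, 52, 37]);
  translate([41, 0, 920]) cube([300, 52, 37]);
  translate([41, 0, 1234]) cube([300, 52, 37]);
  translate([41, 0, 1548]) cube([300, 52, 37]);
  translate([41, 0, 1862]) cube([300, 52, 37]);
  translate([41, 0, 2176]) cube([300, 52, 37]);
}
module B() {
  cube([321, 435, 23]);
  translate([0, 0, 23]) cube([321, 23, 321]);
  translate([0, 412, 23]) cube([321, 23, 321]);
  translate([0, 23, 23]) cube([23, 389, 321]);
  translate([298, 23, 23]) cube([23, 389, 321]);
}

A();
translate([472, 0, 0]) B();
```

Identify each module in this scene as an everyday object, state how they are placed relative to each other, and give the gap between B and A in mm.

A is a ladder. B is an open box. The open box is on the floor beside the ladder on its +x side. The gap between the open box and the ladder is 90 mm.

The open box's nearest face is 90 mm from the ladder's +x face.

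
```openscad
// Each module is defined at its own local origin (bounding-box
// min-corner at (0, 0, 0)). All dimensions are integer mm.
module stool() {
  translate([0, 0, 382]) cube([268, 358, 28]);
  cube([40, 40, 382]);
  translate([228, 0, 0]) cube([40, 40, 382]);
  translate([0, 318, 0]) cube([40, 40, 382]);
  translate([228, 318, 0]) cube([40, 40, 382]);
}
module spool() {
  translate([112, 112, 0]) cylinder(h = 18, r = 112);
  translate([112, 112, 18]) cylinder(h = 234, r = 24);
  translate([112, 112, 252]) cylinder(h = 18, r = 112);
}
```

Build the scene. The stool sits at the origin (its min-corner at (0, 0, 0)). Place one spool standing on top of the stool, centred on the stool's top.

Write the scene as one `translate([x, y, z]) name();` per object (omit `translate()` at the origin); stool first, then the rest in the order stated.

stool();
translate([22, 67, 410]) spool();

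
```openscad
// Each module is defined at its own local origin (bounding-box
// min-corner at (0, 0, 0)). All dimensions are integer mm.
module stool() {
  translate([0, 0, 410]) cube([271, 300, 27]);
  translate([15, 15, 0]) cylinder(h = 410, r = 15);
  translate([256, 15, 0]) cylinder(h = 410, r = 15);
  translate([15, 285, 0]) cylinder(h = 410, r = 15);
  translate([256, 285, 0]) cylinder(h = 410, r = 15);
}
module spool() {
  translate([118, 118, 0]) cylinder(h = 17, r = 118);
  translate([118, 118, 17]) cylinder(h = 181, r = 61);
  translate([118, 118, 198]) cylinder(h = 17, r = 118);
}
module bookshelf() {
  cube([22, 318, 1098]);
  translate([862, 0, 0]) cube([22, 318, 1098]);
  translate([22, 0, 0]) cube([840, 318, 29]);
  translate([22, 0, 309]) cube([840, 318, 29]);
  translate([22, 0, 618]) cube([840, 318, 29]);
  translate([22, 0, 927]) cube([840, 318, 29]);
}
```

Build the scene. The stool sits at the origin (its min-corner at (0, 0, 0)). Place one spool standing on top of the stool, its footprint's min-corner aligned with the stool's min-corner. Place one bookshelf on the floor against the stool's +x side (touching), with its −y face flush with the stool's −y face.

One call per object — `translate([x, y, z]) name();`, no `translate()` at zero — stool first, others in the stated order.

stool();
translate([0, 0, 437]) spool();
translate([271, 0, 0]) bookshelf();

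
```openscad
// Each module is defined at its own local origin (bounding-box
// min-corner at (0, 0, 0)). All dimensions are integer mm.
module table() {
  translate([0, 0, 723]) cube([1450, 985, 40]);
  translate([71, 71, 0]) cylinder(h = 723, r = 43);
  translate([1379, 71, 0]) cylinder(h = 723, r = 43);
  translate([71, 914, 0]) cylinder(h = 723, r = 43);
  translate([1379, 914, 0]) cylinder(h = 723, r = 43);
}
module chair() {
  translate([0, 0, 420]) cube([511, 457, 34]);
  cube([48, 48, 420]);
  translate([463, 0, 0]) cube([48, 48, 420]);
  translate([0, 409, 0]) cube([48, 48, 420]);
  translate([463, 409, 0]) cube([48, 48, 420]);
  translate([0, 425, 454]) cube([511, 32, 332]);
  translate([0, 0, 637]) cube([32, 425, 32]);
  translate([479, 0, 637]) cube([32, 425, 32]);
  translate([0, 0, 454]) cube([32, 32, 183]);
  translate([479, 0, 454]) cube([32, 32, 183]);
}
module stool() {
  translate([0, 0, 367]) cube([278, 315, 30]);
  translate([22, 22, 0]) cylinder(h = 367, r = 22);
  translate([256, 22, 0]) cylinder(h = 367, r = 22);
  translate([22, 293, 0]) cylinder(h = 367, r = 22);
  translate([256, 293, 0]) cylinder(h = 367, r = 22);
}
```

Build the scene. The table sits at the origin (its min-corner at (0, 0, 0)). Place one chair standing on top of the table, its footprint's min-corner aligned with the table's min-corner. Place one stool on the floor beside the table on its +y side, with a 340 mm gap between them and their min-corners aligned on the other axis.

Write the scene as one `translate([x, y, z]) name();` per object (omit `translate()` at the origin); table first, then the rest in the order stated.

table();
translate([0, 0, 763]) chair();
translate([0, 1325, 0]) stool();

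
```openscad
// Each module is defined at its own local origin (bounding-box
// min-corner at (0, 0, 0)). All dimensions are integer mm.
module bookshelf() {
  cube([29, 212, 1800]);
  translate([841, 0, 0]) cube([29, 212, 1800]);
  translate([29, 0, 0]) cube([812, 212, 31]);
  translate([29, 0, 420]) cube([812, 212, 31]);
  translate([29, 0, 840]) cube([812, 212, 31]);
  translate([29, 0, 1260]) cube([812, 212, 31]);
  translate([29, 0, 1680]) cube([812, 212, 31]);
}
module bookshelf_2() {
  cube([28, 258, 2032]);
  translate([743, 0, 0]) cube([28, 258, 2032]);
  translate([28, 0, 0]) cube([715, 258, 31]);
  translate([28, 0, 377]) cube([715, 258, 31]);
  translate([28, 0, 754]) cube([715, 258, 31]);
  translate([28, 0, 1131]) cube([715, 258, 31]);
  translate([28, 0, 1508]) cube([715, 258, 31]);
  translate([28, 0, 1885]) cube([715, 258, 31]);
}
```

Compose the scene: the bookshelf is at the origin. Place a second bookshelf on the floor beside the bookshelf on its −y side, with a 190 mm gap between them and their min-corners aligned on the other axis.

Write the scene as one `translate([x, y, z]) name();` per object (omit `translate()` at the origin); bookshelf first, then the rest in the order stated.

bookshelf();
translate([0, -448, 0]) bookshelf_2();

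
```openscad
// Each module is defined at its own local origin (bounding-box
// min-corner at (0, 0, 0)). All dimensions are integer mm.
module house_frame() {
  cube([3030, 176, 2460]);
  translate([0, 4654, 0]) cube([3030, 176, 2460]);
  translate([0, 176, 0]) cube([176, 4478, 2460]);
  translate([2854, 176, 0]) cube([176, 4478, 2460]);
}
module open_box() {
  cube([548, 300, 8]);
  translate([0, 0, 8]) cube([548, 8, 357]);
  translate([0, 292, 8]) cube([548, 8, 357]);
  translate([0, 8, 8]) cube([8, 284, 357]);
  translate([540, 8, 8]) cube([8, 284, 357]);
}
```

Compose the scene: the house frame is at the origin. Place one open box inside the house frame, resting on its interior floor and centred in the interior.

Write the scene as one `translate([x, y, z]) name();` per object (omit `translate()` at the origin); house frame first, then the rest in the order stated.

house_frame();
translate([1241, 2265, 0]) open_box();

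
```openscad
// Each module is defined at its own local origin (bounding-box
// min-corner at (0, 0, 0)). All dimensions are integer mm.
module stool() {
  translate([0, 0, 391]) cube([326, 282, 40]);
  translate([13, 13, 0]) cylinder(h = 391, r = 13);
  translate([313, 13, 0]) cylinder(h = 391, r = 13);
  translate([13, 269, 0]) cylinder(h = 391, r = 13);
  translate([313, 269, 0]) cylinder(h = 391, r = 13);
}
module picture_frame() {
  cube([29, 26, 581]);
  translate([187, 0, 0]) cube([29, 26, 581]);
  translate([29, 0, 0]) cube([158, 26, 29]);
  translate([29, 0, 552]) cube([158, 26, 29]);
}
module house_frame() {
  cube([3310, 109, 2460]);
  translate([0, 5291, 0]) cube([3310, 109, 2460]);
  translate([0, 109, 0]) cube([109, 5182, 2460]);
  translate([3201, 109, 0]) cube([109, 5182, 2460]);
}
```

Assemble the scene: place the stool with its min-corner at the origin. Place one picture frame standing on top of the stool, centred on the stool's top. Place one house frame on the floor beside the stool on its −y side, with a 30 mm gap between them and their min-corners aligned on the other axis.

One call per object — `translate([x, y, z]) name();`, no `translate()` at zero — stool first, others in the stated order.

stool();
translate([55, 128, 431]) picture_frame();
translate([0, -5430, 0]) house_frame();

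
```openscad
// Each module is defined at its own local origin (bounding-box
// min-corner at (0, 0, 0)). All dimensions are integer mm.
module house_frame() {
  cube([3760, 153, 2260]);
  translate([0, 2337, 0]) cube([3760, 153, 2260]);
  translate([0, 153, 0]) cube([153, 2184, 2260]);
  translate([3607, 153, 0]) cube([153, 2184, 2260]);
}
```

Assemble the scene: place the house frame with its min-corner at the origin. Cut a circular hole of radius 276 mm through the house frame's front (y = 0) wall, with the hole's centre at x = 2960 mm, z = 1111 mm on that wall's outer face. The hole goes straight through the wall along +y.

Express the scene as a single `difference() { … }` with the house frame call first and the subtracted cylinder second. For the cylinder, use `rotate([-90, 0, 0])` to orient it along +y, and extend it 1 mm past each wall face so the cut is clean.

difference() {
  house_frame();
  translate([2960, -1, 1111]) rotate([-90, 0, 0]) cylinder(h = 155, r = 276);
}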